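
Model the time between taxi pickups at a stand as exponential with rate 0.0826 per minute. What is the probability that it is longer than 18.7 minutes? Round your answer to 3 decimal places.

0.213

P(X > 18.7) = e^(−λ·18.7) = e^(−1.5446) ≈ 0.213.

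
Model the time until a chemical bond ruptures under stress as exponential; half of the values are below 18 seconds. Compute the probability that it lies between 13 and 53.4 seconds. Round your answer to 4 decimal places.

For an exponential, median = ln(2)/λ, so λ = ln 2 / 18 = 0.0385082 per second.
P(13 < X < 53.4) = e^(−λ·13) − e^(−λ·53.4) = 0.60616 − 0.12792 ≈ 0.4782.

0.4782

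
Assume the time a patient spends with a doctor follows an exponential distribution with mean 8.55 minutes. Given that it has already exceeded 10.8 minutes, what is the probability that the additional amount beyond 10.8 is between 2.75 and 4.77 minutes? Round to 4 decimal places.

0.1525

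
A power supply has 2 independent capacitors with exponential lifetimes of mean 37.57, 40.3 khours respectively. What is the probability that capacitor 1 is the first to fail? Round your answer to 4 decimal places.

0.5175

Rates: λ_i = 1/mean_i → 0.026617, 0.0248139; Σλ = 0.0514309.
P(capacitor 1 first) = λ_1/Σλ = 0.026617/0.0514309 ≈ 0.5175.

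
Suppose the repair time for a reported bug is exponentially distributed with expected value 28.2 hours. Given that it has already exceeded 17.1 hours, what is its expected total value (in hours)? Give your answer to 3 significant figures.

The rate is λ = 1/28.2 = 0.035461 per hour.
By memorylessness, E[X | X > 17.1] = 17.1 + 1/λ = 17.1 + 28.2 = 45.3 hours.

45.3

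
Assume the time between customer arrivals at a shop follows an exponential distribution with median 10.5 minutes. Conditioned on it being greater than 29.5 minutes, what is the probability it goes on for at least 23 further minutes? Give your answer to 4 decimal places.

0.2191

For an exponential, median = ln(2)/λ, so λ = ln 2 / 10.5 = 0.066014 per minute.
P(X > s+t | X > s) = e^(−λ(s+t))/e^(−λs) = e^(−λt), independent of s = 29.5.
P(X > 23) = e^(−1.5183) ≈ 0.2191.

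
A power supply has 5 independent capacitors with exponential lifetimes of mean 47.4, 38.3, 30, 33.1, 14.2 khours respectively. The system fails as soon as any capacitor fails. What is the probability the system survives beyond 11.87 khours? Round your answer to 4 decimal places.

The first failure time is exponential with rate Σλ_i = 1/47.4 + 1/38.3 + 1/30 + 1/33.1 + 1/14.2 = 0.181174 per khour.
P(min > 11.87) = e^(−0.181174·11.87) = e^(−2.1505) ≈ 0.1164.

0.1164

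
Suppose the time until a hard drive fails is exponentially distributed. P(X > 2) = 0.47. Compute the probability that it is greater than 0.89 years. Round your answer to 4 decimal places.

0.7146

e^(−λ·2) = 0.47 ⇒ λ = −ln(0.47)/2 = 0.377511.
P(X > 0.89) = e^(−0.377511·0.89) = e^(−0.33599) ≈ 0.7146.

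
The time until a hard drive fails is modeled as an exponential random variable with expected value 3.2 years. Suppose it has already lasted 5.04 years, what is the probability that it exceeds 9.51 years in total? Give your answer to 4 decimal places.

The rate is λ = 1/3.2 = 0.3125 per year.
By the memoryless property, P(X > 5.04+4.47 | X > 5.04) = P(X > 4.47).
P(X > 4.47) = e^(−1.3969) ≈ 0.2474.

0.2474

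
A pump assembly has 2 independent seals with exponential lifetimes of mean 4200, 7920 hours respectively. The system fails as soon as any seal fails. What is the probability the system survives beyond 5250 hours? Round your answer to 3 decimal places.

The first failure time is exponential with rate Σλ_i = 1/4200 + 1/7920 = 0.000364358 per hour.
P(min > 5250) = e^(−0.000364358·5250) = e^(−1.9129) ≈ 0.148.

0.148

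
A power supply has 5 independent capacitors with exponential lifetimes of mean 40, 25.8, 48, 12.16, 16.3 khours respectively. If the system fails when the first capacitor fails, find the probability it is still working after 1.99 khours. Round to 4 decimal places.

0.6350

The first failure time is exponential with rate Σλ_i = 1/40 + 1/25.8 + 1/48 + 1/12.16 + 1/16.3 = 0.22818 per khour.
P(min > 1.99) = e^(−0.22818·1.99) = e^(−0.45408) ≈ 0.6350.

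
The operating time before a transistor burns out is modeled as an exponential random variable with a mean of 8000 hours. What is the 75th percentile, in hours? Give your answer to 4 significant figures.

The rate is λ = 1/8000 = 0.000125 per hour.
Set 1 − e^(−λt) = 0.75, so t = −ln(0.25)/λ = 1.3863/0.000125 ≈ 11090.4 hours.

11090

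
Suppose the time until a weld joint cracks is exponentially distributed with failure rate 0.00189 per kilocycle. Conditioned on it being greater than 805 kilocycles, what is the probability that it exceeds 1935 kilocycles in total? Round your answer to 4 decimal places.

By the memoryless property, P(X > 805+1130 | X > 805) = P(X > 1130).
P(X > 1130) = e^(−2.1357) ≈ 0.1182.

0.1182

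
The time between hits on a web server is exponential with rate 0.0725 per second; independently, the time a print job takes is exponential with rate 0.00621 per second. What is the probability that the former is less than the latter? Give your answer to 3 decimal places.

0.921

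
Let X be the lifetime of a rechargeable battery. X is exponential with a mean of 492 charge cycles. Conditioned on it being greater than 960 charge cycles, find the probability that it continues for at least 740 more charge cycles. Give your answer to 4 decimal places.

0.2222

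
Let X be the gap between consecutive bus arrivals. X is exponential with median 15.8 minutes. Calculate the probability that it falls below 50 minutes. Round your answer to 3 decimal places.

For an exponential, median = ln(2)/λ, so λ = ln 2 / 15.8 = 0.0438701 per minute.
P(X ≤ 50) = 1 − e^(−λ·50) = 1 − e^(−2.1935) ≈ 0.888.

0.888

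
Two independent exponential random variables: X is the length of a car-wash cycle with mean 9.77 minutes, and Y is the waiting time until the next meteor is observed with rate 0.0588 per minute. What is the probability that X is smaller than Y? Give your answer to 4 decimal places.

0.6351

λ_1 = 1/9.77 = 0.102354, λ_2 = 0.0588.
For independent exponentials, P(X < Y) = λ_1/(λ_1+λ_2) = 0.102354/0.161154 ≈ 0.6351.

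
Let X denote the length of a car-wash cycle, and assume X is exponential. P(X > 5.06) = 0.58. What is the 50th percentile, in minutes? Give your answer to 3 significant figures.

e^(−λ·5.06) = 0.58 ⇒ λ = −ln(0.58)/5.06 = 0.107654.
50th percentile: 1 − e^(−λt) = 0.5, t = −ln(0.5)/λ = 6.43868 minutes.

6.44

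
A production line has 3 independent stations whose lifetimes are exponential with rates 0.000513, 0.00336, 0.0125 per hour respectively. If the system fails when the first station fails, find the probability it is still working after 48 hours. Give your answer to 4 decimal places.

0.4557

The time to first failure is exponential with rate Σλ = 0.000513 + 0.00336 + 0.0125 = 0.016373.
P(min > 48) = e^(−0.016373·48) = e^(−0.7859) ≈ 0.4557.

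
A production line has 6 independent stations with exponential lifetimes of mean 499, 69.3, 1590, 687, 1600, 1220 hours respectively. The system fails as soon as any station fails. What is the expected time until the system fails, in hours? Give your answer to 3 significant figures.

50.1

The first failure time is exponential with rate Σλ_i = 1/499 + 1/69.3 + 1/1590 + 1/687 + 1/1600 + 1/1220 = 0.0199632 per hour.
E[min] = 1/Σλ = 1/0.0199632 = 50.0921 hours.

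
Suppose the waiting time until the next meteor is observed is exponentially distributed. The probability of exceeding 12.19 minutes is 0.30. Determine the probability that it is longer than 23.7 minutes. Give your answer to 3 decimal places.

0.096

e^(−λ·12.19) = 0.30 ⇒ λ = −ln(0.30)/12.19 = 0.0987673.
P(X > 23.7) = e^(−0.0987673·23.7) = e^(−2.3408) ≈ 0.096.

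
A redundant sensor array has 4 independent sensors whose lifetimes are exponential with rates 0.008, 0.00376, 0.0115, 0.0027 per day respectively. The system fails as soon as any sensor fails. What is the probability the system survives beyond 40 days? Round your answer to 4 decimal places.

0.3540

The time to first failure is exponential with rate Σλ = 0.008 + 0.00376 + 0.0115 + 0.0027 = 0.02596.
P(min > 40) = e^(−0.02596·40) = e^(−1.0384) ≈ 0.3540.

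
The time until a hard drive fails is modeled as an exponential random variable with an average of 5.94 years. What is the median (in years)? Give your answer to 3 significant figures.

4.12

The rate is λ = 1/5.94 = 0.16835 per year.
Set 1 − e^(−λt) = 0.5, so t = −ln(0.5)/λ = 0.69315/0.16835 ≈ 4.11729 years.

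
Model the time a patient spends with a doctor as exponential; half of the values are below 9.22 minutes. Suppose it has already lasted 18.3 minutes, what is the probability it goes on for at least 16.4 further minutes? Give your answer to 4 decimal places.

0.2914

For an exponential, median = ln(2)/λ, so λ = ln 2 / 9.22 = 0.0751787 per minute.
By the memoryless property, P(X > 18.3+16.4 | X > 18.3) = P(X > 16.4).
P(X > 16.4) = e^(−1.2329) ≈ 0.2914.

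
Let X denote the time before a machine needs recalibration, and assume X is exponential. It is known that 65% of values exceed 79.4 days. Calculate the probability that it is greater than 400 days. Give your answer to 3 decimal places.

0.114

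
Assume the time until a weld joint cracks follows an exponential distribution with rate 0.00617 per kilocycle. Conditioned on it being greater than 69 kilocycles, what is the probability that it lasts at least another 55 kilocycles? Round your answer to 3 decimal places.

0.712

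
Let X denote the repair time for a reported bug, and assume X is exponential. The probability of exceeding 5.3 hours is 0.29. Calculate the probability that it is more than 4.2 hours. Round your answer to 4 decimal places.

e^(−λ·5.3) = 0.29 ⇒ λ = −ln(0.29)/5.3 = 0.233561.
P(X > 4.2) = e^(−0.233561·4.2) = e^(−0.98096) ≈ 0.3750.

0.3750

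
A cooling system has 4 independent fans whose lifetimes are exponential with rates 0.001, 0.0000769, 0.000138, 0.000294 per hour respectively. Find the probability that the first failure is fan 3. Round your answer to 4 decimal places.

The time to first failure is exponential with rate Σλ = 0.001 + 0.0000769 + 0.000138 + 0.000294 = 0.0015089.
P(fan 3 first) = λ_3/Σλ = 0.000138/0.0015089 ≈ 0.0915.

0.0915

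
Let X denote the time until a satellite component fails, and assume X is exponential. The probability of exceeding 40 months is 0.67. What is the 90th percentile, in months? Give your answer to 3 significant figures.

230

e^(−λ·40) = 0.67 ⇒ λ = −ln(0.67)/40 = 0.0100119.
90th percentile: 1 − e^(−λt) = 0.9, t = −ln(0.1)/λ = 229.984 months.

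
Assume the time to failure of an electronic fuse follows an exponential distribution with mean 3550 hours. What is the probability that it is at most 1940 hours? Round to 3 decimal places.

The rate is λ = 1/3550 = 0.00028169 per hour.
P(X ≤ 1940) = 1 − e^(−λ·1940) = 1 − e^(−0.54648) ≈ 0.421.

0.421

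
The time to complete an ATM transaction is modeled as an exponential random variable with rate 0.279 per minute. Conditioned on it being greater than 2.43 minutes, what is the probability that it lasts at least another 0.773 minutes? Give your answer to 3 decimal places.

0.806

The exponential is memoryless, so the remaining time is again Exp(λ): the condition X > 2.43 is irrelevant.
P(X > 0.773) = e^(−0.21567) ≈ 0.806.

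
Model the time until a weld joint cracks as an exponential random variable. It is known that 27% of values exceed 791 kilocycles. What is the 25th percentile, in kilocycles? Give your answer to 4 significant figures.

173.8

e^(−λ·791) = 0.27 ⇒ λ = −ln(0.27)/791 = 0.00165529.
25th percentile: 1 − e^(−λt) = 0.25, t = −ln(0.75)/λ = 173.796 kilocycles.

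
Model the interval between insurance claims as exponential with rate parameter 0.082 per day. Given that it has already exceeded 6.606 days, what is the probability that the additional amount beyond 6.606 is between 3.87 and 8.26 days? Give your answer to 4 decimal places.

Memoryless: the residual past 6.606 is again Exp(λ).
P(3.87 < residual < 8.26) = e^(−λ·3.87) − e^(−λ·8.26) = 0.72808 − 0.50798 ≈ 0.2201.

0.2201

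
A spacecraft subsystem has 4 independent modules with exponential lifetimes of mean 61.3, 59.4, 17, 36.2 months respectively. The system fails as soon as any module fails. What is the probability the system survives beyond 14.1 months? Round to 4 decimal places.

0.1852

The first failure time is exponential with rate Σλ_i = 1/61.3 + 1/59.4 + 1/17 + 1/36.2 = 0.119596 per month.
P(min > 14.1) = e^(−0.119596·14.1) = e^(−1.6863) ≈ 0.1852.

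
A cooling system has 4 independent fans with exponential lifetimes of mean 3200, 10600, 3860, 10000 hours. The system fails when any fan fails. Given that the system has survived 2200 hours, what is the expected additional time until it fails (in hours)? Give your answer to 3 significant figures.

1310

First-failure rate Σλ = 1/3200 + 1/10600 + 1/3860 + 1/10000 = 0.000765907.
By memorylessness the expected residual is 1/Σλ = 1305.64 hours, regardless of the 2200 already elapsed.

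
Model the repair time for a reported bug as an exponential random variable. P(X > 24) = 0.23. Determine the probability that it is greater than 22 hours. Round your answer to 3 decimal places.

e^(−λ·24) = 0.23 ⇒ λ = −ln(0.23)/24 = 0.0612365.
P(X > 22) = e^(−0.0612365·22) = e^(−1.3472) ≈ 0.260.

0.260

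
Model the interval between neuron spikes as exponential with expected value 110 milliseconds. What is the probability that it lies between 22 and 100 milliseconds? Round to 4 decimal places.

0.4158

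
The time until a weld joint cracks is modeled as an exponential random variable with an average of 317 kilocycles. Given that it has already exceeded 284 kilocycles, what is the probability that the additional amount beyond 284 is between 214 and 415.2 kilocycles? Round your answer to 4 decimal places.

0.2392

The rate is λ = 1/317 = 0.00315457 per kilocycle.
Memoryless: the residual past 284 is again Exp(λ).
P(214 < residual < 415.2) = e^(−λ·214) − e^(−λ·415.2) = 0.50912 − 0.26988 ≈ 0.2392.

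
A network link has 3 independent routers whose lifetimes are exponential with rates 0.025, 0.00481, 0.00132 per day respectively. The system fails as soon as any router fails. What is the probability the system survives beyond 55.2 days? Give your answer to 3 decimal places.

0.179

The time to first failure is exponential with rate Σλ = 0.025 + 0.00481 + 0.00132 = 0.03113.
P(min > 55.2) = e^(−0.03113·55.2) = e^(−1.7184) ≈ 0.179.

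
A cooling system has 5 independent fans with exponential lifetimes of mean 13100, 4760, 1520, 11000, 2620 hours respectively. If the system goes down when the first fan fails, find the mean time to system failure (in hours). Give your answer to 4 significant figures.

705.8

The first failure time is exponential with rate Σλ_i = 1/13100 + 1/4760 + 1/1520 + 1/11000 + 1/2620 = 0.0014169 per hour.
E[min] = 1/Σλ = 1/0.0014169 = 705.765 hours.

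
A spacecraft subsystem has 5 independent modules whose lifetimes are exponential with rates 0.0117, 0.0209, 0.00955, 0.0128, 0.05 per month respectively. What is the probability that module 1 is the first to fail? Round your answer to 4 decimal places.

The time to first failure is exponential with rate Σλ = 0.0117 + 0.0209 + 0.00955 + 0.0128 + 0.05 = 0.10495.
P(module 1 first) = λ_1/Σλ = 0.0117/0.10495 ≈ 0.1115.

0.1115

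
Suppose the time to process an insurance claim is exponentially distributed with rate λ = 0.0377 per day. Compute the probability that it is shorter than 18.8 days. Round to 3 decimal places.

P(X ≤ 18.8) = 1 − e^(−λ·18.8) = 1 − e^(−0.70876) ≈ 0.508.

0.508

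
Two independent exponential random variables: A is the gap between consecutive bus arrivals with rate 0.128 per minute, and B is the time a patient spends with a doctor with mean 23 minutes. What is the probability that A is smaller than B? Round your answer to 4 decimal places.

0.7465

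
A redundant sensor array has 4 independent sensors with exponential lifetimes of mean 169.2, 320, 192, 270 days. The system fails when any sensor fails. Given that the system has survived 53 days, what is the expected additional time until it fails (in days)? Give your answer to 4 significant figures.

55.72

First-failure rate Σλ = 1/169.2 + 1/320 + 1/192 + 1/270 = 0.0179472.
By memorylessness the expected residual is 1/Σλ = 55.719 days, regardless of the 53 already elapsed.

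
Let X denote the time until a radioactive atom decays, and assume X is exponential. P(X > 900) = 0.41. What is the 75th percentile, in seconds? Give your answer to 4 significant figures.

e^(−λ·900) = 0.41 ⇒ λ = −ln(0.41)/900 = 0.000990665.
75th percentile: 1 − e^(−λt) = 0.75, t = −ln(0.25)/λ = 1399.36 seconds.

1399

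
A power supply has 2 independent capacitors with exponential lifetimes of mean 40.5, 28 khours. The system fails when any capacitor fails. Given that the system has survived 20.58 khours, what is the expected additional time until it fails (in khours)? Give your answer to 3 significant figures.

16.6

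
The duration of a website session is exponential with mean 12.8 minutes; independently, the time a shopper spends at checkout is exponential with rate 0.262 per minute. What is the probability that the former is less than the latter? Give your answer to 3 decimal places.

0.230

λ_1 = 1/12.8 = 0.078125, λ_2 = 0.262.
For independent exponentials, P(the former < the latter) = λ_1/(λ_1+λ_2) = 0.078125/0.340125 ≈ 0.230.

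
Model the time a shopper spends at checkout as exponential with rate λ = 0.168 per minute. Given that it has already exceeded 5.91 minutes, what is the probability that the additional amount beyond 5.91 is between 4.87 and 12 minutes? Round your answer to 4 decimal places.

Memoryless: the residual past 5.91 is again Exp(λ).
P(4.87 < residual < 12) = e^(−λ·4.87) − e^(−λ·12) = 0.44124 − 0.13319 ≈ 0.3081.

0.3081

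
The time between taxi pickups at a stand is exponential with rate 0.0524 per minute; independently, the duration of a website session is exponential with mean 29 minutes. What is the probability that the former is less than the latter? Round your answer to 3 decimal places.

0.603

λ_1 = 0.0524, λ_2 = 1/29 = 0.0344828.
For independent exponentials, P(the former < the latter) = λ_1/(λ_1+λ_2) = 0.0524/0.0868828 ≈ 0.603.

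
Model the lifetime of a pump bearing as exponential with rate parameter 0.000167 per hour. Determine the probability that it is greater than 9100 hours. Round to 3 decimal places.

0.219

P(X > 9100) = e^(−λ·9100) = e^(−1.5197) ≈ 0.219.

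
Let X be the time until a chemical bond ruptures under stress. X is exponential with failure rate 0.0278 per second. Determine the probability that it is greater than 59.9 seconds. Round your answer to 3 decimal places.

0.189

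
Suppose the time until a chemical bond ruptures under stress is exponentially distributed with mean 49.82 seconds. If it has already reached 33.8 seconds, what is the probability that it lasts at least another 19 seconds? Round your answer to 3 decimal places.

0.683

The rate is λ = 1/49.82 = 0.0200723 per second.
The exponential is memoryless, so the remaining time is again Exp(λ): the condition X > 33.8 is irrelevant.
P(X > 19) = e^(−0.38137) ≈ 0.683.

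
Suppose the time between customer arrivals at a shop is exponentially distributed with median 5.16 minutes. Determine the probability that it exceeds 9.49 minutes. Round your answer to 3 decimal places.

For an exponential, median = ln(2)/λ, so λ = ln 2 / 5.16 = 0.134331 per minute.
P(X > 9.49) = e^(−λ·9.49) = e^(−1.2748) ≈ 0.279.

0.279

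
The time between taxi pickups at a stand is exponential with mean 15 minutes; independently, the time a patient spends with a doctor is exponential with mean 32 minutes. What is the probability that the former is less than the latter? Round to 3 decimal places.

λ_1 = 1/15 = 0.0666667, λ_2 = 1/32 = 0.03125.
For independent exponentials, P(the former < the latter) = λ_1/(λ_1+λ_2) = 0.0666667/0.0979167 ≈ 0.681.

0.681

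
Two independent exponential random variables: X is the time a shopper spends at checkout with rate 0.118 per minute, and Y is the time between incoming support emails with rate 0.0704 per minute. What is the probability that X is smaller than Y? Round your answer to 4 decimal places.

λ_1 = 0.118, λ_2 = 0.0704.
For independent exponentials, P(X < Y) = λ_1/(λ_1+λ_2) = 0.118/0.1884 ≈ 0.6263.

0.6263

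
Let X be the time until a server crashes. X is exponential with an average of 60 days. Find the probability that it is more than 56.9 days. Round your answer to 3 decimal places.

0.387

The rate is λ = 1/60 = 0.0166667 per day.
P(X > 56.9) = e^(−λ·56.9) = e^(−0.94833) ≈ 0.387.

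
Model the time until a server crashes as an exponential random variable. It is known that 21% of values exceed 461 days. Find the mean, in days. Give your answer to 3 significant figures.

e^(−λ·461) = 0.21 ⇒ λ = −ln(0.21)/461 = 0.00338535.
Mean = 1/λ = 295.39 days.

295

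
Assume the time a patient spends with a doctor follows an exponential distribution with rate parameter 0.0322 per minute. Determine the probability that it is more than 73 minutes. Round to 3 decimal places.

P(X > 73) = e^(−λ·73) = e^(−2.3506) ≈ 0.095.

0.095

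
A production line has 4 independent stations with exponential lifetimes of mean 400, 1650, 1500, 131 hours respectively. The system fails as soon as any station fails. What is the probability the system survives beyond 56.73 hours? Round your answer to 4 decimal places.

The first failure time is exponential with rate Σλ_i = 1/400 + 1/1650 + 1/1500 + 1/131 = 0.0114063 per hour.
P(min > 56.73) = e^(−0.0114063·56.73) = e^(−0.64708) ≈ 0.5236.

0.5236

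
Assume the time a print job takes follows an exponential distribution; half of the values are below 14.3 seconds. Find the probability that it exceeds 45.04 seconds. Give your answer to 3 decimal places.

For an exponential, median = ln(2)/λ, so λ = ln 2 / 14.3 = 0.0484718 per second.
P(X > 45.04) = e^(−λ·45.04) = e^(−2.1832) ≈ 0.113.

0.113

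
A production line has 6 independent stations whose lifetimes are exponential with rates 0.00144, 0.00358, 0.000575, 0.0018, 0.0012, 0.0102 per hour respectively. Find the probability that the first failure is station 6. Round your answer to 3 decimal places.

The time to first failure is exponential with rate Σλ = 0.00144 + 0.00358 + 0.000575 + 0.0018 + 0.0012 + 0.0102 = 0.018795.
P(station 6 first) = λ_6/Σλ = 0.0102/0.018795 ≈ 0.543.

0.543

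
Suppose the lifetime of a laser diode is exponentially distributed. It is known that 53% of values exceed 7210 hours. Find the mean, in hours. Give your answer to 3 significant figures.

11400

e^(−λ·7210) = 0.53 ⇒ λ = −ln(0.53)/7210 = 0.0000880552.
Mean = 1/λ = 11356.5 hours.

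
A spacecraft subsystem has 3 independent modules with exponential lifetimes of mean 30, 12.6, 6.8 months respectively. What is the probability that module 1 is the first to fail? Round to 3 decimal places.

Rates: λ_i = 1/mean_i → 0.0333333, 0.0793651, 0.147059; Σλ = 0.259757.
P(module 1 first) = λ_1/Σλ = 0.0333333/0.259757 ≈ 0.128.

0.128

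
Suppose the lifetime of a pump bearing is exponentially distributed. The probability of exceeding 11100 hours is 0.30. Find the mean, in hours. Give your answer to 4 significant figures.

e^(−λ·11100) = 0.30 ⇒ λ = −ln(0.30)/11100 = 0.000108466.
Mean = 1/λ = 9219.48 hours.

9219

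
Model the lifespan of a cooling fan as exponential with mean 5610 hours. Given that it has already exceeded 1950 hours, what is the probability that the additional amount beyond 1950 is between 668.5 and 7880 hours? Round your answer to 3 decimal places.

The rate is λ = 1/5610 = 0.000178253 per hour.
Memoryless: the residual past 1950 is again Exp(λ).
P(668.5 < residual < 7880) = e^(−λ·668.5) − e^(−λ·7880) = 0.88766 − 0.24546 ≈ 0.642.

0.642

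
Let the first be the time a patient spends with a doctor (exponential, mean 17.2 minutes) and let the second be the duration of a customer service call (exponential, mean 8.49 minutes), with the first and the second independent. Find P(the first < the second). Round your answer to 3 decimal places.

λ_1 = 1/17.2 = 0.0581395, λ_2 = 1/8.49 = 0.117786.
For independent exponentials, P(the first < the second) = λ_1/(λ_1+λ_2) = 0.0581395/0.175925 ≈ 0.330.

0.330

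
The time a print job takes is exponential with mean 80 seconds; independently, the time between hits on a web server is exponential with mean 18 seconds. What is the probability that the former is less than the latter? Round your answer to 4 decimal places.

0.1837

λ_1 = 1/80 = 0.0125, λ_2 = 1/18 = 0.0555556.
For independent exponentials, P(the former < the latter) = λ_1/(λ_1+λ_2) = 0.0125/0.0680556 ≈ 0.1837.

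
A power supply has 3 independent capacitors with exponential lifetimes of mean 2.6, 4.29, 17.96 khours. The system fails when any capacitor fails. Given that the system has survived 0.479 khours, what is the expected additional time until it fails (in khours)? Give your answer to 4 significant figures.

1.485

First-failure rate Σλ = 1/2.6 + 1/4.29 + 1/17.96 = 0.673395.
By memorylessness the expected residual is 1/Σλ = 1.48501 khours, regardless of the 0.479 already elapsed.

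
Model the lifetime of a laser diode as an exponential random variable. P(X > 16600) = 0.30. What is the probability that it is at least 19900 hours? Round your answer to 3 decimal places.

0.236

e^(−λ·16600) = 0.30 ⇒ λ = −ln(0.30)/16600 = 0.0000725285.
P(X > 19900) = e^(−0.0000725285·19900) = e^(−1.4433) ≈ 0.236.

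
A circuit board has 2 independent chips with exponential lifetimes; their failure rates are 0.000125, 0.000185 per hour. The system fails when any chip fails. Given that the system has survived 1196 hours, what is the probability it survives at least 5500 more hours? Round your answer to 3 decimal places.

0.182

Time to first failure ~ Exp(Σλ) with Σλ = 0.00031.
By memorylessness, P(T > 1196+5500 | T > 1196) = P(T > 5500) = e^(−0.00031·5500) ≈ 0.182.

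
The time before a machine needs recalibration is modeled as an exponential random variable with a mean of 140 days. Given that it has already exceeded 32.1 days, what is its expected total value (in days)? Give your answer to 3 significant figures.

172

The rate is λ = 1/140 = 0.00714286 per day.
By memorylessness, E[X | X > 32.1] = 32.1 + 1/λ = 32.1 + 140 = 172.1 days.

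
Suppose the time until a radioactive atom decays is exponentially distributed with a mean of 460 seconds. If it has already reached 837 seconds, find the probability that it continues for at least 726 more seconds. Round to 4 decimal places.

The rate is λ = 1/460 = 0.00217391 per second.
By the memoryless property, P(X > 837+726 | X > 837) = P(X > 726).
P(X > 726) = e^(−1.5783) ≈ 0.2063.

0.2063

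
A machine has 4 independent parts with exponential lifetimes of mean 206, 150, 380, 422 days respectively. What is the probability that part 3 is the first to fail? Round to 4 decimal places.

Rates: λ_i = 1/mean_i → 0.00485437, 0.00666667, 0.00263158, 0.00236967; Σλ = 0.0165223.
P(part 3 first) = λ_3/Σλ = 0.00263158/0.0165223 ≈ 0.1593.

0.1593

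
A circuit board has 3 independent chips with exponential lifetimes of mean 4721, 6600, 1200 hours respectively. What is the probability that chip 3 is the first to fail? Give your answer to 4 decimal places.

0.6964

Rates: λ_i = 1/mean_i → 0.00021182, 0.000151515, 0.000833333; Σλ = 0.00119667.
P(chip 3 first) = λ_3/Σλ = 0.000833333/0.00119667 ≈ 0.6964.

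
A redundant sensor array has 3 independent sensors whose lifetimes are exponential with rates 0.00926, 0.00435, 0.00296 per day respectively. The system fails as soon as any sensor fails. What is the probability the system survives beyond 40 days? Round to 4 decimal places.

0.5154

The time to first failure is exponential with rate Σλ = 0.00926 + 0.00435 + 0.00296 = 0.01657.
P(min > 40) = e^(−0.01657·40) = e^(−0.6628) ≈ 0.5154.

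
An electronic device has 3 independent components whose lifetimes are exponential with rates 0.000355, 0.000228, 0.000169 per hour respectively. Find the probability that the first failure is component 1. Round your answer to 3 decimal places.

0.472

The time to first failure is exponential with rate Σλ = 0.000355 + 0.000228 + 0.000169 = 0.000752.
P(component 1 first) = λ_1/Σλ = 0.000355/0.000752 ≈ 0.472.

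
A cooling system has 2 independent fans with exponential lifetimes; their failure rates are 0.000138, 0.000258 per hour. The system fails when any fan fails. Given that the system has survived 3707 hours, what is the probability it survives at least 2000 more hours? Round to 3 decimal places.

0.453

Time to first failure ~ Exp(Σλ) with Σλ = 0.000396.
By memorylessness, P(T > 3707+2000 | T > 3707) = P(T > 2000) = e^(−0.000396·2000) ≈ 0.453.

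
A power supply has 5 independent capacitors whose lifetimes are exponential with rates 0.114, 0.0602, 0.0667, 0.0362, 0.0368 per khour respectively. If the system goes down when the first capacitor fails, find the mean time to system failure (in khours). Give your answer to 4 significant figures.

3.186

The time to first failure is exponential with rate Σλ = 0.114 + 0.0602 + 0.0667 + 0.0362 + 0.0368 = 0.3139.
E[min] = 1/Σλ = 1/0.3139 = 3.18573 khours.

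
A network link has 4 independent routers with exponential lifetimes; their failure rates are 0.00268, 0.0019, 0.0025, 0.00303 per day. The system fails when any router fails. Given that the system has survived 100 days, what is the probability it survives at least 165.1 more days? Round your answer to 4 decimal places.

Time to first failure ~ Exp(Σλ) with Σλ = 0.01011.
By memorylessness, P(T > 100+165.1 | T > 100) = P(T > 165.1) = e^(−0.01011·165.1) ≈ 0.1884.

0.1884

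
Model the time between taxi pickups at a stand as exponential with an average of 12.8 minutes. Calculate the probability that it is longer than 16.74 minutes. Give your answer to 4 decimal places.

The rate is λ = 1/12.8 = 0.078125 per minute.
P(X > 16.74) = e^(−λ·16.74) = e^(−1.3078) ≈ 0.2704.

0.2704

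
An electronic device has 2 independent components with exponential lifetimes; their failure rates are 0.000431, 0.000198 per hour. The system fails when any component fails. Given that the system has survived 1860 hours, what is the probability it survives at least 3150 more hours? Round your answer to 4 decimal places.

Time to first failure ~ Exp(Σλ) with Σλ = 0.000629.
By memorylessness, P(T > 1860+3150 | T > 1860) = P(T > 3150) = e^(−0.000629·3150) ≈ 0.1379.

0.1379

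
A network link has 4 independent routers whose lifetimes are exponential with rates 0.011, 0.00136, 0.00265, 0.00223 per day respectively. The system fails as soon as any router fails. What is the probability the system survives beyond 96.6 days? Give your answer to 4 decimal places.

0.1891

The time to first failure is exponential with rate Σλ = 0.011 + 0.00136 + 0.00265 + 0.00223 = 0.01724.
P(min > 96.6) = e^(−0.01724·96.6) = e^(−1.6654) ≈ 0.1891.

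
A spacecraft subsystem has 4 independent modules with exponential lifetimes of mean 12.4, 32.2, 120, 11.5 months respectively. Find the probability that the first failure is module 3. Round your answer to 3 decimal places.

0.040

Rates: λ_i = 1/mean_i → 0.0806452, 0.0310559, 0.00833333, 0.0869565; Σλ = 0.206991.
P(module 3 first) = λ_3/Σλ = 0.00833333/0.206991 ≈ 0.040.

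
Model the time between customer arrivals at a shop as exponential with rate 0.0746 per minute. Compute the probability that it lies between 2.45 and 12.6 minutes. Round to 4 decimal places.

P(2.45 < X < 12.6) = e^(−λ·2.45) − e^(−λ·12.6) = 0.83296 − 0.39064 ≈ 0.4423.

0.4423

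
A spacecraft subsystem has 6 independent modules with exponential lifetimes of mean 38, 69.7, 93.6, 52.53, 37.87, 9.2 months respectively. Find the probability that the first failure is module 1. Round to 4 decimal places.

0.1281

Rates: λ_i = 1/mean_i → 0.0263158, 0.0143472, 0.0106838, 0.0190367, 0.0264061, 0.108696; Σλ = 0.205485.
P(module 1 first) = λ_1/Σλ = 0.0263158/0.205485 ≈ 0.1281.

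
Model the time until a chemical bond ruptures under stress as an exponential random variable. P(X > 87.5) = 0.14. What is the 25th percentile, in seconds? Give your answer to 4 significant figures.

e^(−λ·87.5) = 0.14 ⇒ λ = −ln(0.14)/87.5 = 0.0224699.
25th percentile: 1 − e^(−λt) = 0.25, t = −ln(0.75)/λ = 12.803 seconds.

12.80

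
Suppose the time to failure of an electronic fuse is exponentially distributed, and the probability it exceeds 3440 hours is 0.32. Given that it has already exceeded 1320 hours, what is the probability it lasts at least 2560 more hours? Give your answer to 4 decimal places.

0.4283

From e^(−λ·3440) = 0.32, λ = −ln(0.32)/3440 = 0.000331231.
Memoryless: P(X > 1320+2560 | X > 1320) = P(X > 2560) = e^(−0.000331231·2560) ≈ 0.4283.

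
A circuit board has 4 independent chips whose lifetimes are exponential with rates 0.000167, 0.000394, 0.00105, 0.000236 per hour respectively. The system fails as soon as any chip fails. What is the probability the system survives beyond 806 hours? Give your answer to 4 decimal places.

0.2257

The time to first failure is exponential with rate Σλ = 0.000167 + 0.000394 + 0.00105 + 0.000236 = 0.001847.
P(min > 806) = e^(−0.001847·806) = e^(−1.4887) ≈ 0.2257.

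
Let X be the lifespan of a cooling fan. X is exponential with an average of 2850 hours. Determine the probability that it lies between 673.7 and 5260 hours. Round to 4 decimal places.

0.6315

The rate is λ = 1/2850 = 0.000350877 per hour.
P(673.7 < X < 5260) = e^(−λ·673.7) − e^(−λ·5260) = 0.78948 − 0.15793 ≈ 0.6315.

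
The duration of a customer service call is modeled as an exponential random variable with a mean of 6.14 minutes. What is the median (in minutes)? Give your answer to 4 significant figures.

4.256

The rate is λ = 1/6.14 = 0.162866 per minute.
Set 1 − e^(−λt) = 0.5, so t = −ln(0.5)/λ = 0.69315/0.162866 ≈ 4.25592 minutes.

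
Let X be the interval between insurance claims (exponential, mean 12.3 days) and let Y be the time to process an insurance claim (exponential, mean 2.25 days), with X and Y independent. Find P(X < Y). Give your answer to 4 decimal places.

λ_1 = 1/12.3 = 0.0813008, λ_2 = 1/2.25 = 0.444444.
For independent exponentials, P(X < Y) = λ_1/(λ_1+λ_2) = 0.0813008/0.525745 ≈ 0.1546.

0.1546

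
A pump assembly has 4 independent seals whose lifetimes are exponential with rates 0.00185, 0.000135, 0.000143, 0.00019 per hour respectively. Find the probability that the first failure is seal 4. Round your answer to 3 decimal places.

0.082

The time to first failure is exponential with rate Σλ = 0.00185 + 0.000135 + 0.000143 + 0.00019 = 0.002318.
P(seal 4 first) = λ_4/Σλ = 0.00019/0.002318 ≈ 0.082.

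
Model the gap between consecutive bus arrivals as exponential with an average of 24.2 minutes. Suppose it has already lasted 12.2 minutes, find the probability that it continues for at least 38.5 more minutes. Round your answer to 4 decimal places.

The rate is λ = 1/24.2 = 0.0413223 per minute.
The exponential is memoryless, so the remaining time is again Exp(λ): the condition X > 12.2 is irrelevant.
P(X > 38.5) = e^(−1.5909) ≈ 0.2037.

0.2037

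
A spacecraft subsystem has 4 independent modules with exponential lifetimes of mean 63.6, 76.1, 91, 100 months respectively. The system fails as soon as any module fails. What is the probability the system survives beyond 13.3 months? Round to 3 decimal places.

The first failure time is exponential with rate Σλ_i = 1/63.6 + 1/76.1 + 1/91 + 1/100 = 0.0498529 per month.
P(min > 13.3) = e^(−0.0498529·13.3) = e^(−0.66304) ≈ 0.515.

0.515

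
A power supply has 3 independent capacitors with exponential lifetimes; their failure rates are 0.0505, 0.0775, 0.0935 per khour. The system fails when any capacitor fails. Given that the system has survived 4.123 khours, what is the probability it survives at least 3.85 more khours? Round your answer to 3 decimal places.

Time to first failure ~ Exp(Σλ) with Σλ = 0.2215.
By memorylessness, P(T > 4.123+3.85 | T > 4.123) = P(T > 3.85) = e^(−0.2215·3.85) ≈ 0.426.

0.426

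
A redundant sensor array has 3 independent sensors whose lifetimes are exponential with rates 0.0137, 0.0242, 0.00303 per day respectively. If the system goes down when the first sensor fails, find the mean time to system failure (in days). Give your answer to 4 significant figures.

24.43

The time to first failure is exponential with rate Σλ = 0.0137 + 0.0242 + 0.00303 = 0.04093.
E[min] = 1/Σλ = 1/0.04093 = 24.432 days.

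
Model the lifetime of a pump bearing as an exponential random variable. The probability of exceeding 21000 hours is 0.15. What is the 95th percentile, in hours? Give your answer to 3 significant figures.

33200

e^(−λ·21000) = 0.15 ⇒ λ = −ln(0.15)/21000 = 0.000090339.
95th percentile: 1 − e^(−λt) = 0.95, t = −ln(0.05)/λ = 33161 hours.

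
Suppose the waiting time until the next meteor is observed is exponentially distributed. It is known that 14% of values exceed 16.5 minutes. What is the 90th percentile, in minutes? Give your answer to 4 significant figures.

19.32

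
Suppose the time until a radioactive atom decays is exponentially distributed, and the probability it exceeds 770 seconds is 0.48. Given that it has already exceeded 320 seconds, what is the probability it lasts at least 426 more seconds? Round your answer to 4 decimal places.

From e^(−λ·770) = 0.48, λ = −ln(0.48)/770 = 0.000953207.
Memoryless: P(X > 320+426 | X > 320) = P(X > 426) = e^(−0.000953207·426) ≈ 0.6663.

0.6663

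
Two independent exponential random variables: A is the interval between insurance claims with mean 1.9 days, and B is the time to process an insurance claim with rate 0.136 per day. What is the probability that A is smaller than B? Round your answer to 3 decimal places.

0.795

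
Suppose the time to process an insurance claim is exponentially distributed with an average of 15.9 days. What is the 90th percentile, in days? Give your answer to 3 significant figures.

The rate is λ = 1/15.9 = 0.0628931 per day.
Set 1 − e^(−λt) = 0.9, so t = −ln(0.1)/λ = 2.3026/0.0628931 ≈ 36.6111 days.

36.6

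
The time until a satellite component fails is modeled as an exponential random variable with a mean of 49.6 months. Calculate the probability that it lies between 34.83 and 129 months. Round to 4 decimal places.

0.4213

The rate is λ = 1/49.6 = 0.0201613 per month.
P(34.83 < X < 129) = e^(−λ·34.83) − e^(−λ·129) = 0.49549 − 0.07421 ≈ 0.4213.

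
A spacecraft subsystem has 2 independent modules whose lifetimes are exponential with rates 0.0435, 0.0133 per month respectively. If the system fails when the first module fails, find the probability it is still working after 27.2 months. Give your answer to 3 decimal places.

0.213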